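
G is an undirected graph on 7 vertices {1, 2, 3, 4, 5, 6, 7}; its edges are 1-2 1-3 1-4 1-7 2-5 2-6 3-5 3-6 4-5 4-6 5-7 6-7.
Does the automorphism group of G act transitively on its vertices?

No

Automorphisms preserve degree, but G has vertices of degree 3 and vertices of degree 4; no automorphism maps one to the other, so G is not vertex-transitive.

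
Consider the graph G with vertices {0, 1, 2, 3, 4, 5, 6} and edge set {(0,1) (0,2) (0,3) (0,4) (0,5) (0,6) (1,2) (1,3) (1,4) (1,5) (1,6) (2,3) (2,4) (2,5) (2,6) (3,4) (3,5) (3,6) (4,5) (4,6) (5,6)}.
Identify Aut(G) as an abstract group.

Every vertex has degree 6, so G is the complete graph K_7. Every bijection on the vertex set is an automorphism of K_7; hence Aut(K_7) ≅ S_7, order 5040.

S_7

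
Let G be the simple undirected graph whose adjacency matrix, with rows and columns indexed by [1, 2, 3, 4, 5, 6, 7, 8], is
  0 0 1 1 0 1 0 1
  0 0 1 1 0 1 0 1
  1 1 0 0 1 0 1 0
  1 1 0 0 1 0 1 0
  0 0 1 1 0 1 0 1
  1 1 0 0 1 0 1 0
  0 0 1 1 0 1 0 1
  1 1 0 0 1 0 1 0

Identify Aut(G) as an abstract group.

S_4 ≀ Z_2

G is 4-regular and bipartite with parts {3, 4, 6, 8} and {1, 2, 5, 7} (each part is independent and every cross-pair is an edge), so G = K_{4,4}. Aut(K_{4,4}) is the wreath product S_4 ≀ Z_2: permute within each part, then optionally swap the parts; |Aut| = 2·(4!)² = 1152.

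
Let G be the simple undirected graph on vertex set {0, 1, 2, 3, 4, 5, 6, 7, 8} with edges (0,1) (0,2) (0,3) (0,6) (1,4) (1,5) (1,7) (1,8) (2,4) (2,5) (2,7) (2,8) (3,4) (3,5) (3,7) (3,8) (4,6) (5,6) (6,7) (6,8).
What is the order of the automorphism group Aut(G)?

2880

The vertices split by degree into {1, 2, 3, 6} (degree 5) and {0, 4, 5, 7, 8} (degree 4); every edge runs between the two parts, so G is the complete bipartite graph K_{4,5}. Automorphisms preserve the bipartition setwise (since the parts differ in size) and act as S_5 × S_4 within it; |Aut| = 2880.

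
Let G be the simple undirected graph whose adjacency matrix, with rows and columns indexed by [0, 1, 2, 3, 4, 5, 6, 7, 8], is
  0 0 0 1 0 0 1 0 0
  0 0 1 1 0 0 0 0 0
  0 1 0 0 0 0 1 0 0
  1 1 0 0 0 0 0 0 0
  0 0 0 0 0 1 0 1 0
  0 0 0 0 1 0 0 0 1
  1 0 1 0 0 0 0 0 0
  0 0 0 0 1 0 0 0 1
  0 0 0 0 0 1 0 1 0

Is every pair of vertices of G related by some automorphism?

No

G has two connected components, {0, 1, 2, 3, 6} and {4, 5, 7, 8}; each is 2-regular, so G = C_5 ⊔ C_4. The orbit of 0 under Aut(G) is {0, 1, 2, 3, 6}, which does not contain 4, so G is not vertex-transitive.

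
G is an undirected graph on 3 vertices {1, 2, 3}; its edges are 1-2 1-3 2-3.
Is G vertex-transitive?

Yes

Every vertex has degree 2, so G is the complete graph K_3. Any permutation of the 3 vertices preserves K_3, so Aut(K_3) = S_3 of order 3! = 6. This group acts transitively on the 3 vertices.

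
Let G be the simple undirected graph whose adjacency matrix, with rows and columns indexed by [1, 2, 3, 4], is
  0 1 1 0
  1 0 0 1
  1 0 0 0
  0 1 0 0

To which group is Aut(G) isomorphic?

the cyclic group of order 2

The degree sequence is [2, 2, 1, 1]; the two degree-1 vertices 3 and 4 are the ends of a path, so G = P_4. The only nontrivial automorphism of a path is the end-to-end reflection, so Aut(G) ≅ Z_2.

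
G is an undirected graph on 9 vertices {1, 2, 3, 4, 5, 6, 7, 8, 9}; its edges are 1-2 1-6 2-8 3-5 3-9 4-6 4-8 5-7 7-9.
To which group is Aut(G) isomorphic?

D_5 × D_4

G has two connected components, {1, 2, 4, 6, 8} and {3, 5, 7, 9}; each is 2-regular, so G = C_5 ⊔ C_4. The components are non-isomorphic (different sizes), so Aut(G) = Aut(C_5) × Aut(C_4) = D_5 × D_4 of order 10·8 = 80.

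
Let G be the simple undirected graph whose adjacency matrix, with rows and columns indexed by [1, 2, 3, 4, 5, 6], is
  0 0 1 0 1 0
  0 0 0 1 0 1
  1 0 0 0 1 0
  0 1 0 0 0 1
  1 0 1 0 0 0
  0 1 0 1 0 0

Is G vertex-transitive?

Yes

G has two connected components, {2, 4, 6} and {1, 3, 5}; each is 2-regular, so G = C_3 ⊔ C_3. With two isomorphic components, Aut(G) = Aut(C_3) ≀ S_2 = (D_3 × D_3) ⋊ Z_2: permute each cycle by D_3, then optionally swap the two cycles. Order 2·(2·3)² = 72. Under this action every vertex can be carried to every other, so G is vertex-transitive.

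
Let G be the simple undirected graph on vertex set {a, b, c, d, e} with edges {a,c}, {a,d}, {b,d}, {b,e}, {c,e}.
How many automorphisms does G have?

Every vertex has degree 2 and the graph is connected, so G is the 5-cycle C_5. The automorphisms of the 5-cycle are exactly the symmetries of a regular 5-gon: the dihedral group D_5, |D_5| = 10.

10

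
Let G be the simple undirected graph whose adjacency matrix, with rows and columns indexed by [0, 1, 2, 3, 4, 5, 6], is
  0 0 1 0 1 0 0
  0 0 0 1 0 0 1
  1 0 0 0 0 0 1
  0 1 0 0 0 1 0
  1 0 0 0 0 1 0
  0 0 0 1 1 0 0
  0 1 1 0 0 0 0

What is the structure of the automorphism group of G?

G is 2-regular and connected on 7 vertices, i.e. the cycle C_7. The automorphisms of the 7-cycle are exactly the symmetries of a regular 7-gon: the dihedral group D_7, |D_7| = 14.

D_7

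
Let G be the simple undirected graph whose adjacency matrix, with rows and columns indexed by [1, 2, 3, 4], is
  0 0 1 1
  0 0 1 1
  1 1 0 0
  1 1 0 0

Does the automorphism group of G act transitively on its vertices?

Yes

Every vertex has degree 2 and the graph is connected, so G is the 4-cycle C_4. The automorphisms of the 4-cycle are exactly the symmetries of a regular 4-gon: the dihedral group D_4, |D_4| = 8. Under this action every vertex can be carried to every other, so G is vertex-transitive.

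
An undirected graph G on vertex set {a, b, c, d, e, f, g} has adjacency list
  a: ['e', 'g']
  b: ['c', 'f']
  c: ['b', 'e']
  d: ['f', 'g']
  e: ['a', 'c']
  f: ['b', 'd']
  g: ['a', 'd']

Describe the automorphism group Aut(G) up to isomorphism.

Every vertex has degree 2 and the graph is connected, so G is the 7-cycle C_7. The automorphisms of the 7-cycle are exactly the symmetries of a regular 7-gon: the dihedral group D_7, |D_7| = 14.

the dihedral group of order 14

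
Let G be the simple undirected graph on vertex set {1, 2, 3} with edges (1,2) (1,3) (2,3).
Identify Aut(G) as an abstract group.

Every vertex has degree 2, so G is the complete graph K_3. Every bijection on the vertex set is an automorphism of K_3; hence Aut(K_3) ≅ S_3, order 6.

S_3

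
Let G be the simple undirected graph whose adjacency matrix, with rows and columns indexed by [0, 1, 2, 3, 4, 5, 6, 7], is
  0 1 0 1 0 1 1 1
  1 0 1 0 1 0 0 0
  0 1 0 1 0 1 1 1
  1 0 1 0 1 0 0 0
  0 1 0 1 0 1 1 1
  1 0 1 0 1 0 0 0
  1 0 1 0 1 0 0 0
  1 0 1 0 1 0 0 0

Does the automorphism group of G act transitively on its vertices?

Automorphisms preserve degree, but G has vertices of degree 3 and vertices of degree 5; no automorphism maps one to the other, so G is not vertex-transitive.

No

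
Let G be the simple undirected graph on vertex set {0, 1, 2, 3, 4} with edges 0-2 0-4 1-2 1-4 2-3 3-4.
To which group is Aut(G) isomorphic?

The vertices split by degree into {2, 4} (degree 3) and {0, 1, 3} (degree 2); every edge runs between the two parts, so G is the complete bipartite graph K_{2,3}. The parts have unequal sizes, so no automorphism swaps them; each part is permuted independently, giving S_3 × S_2 of order 3!·2! = 12.

S_3 × S_2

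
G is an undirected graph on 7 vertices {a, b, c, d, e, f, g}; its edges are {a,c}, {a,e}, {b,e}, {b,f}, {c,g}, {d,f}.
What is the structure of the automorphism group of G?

The degree sequence is [2, 2, 2, 1, 2, 2, 1]; the two degree-1 vertices d and g are the ends of a path, so G = P_7. The only nontrivial automorphism of a path is the end-to-end reflection, so Aut(G) ≅ Z_2.

C_2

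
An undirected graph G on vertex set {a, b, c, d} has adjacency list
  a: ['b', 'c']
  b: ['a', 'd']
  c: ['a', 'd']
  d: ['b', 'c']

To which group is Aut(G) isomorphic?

the dihedral group of order 8

G is 2-regular and bipartite on 2^2 = 4 vertices with girth 4; it is the hypercube graph Q_2. Aut(Q_2) consists of the signed permutations of the 2 coordinate axes: 2! permutations times 2^2 sign flips, so |Aut| = 2^2·2! = 8.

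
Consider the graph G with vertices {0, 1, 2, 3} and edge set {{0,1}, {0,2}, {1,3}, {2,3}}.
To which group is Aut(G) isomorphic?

G is 2-regular and connected on 4 vertices, i.e. the cycle C_4. The automorphisms of the 4-cycle are exactly the symmetries of a regular 4-gon: the dihedral group D_4, |D_4| = 8.

the dihedral group of order 8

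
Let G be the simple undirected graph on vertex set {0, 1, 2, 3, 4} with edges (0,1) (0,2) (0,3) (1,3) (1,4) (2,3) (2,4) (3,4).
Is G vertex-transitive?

No

Vertex 3 is the only vertex of degree 4, so every automorphism fixes it; G is not vertex-transitive.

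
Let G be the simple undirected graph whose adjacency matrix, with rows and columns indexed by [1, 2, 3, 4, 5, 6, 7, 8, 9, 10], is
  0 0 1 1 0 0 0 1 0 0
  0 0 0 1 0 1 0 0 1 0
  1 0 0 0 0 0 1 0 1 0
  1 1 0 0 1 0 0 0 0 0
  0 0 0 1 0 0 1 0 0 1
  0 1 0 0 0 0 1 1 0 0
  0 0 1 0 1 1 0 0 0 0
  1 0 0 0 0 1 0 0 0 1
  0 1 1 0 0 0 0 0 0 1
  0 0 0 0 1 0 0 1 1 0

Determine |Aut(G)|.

G is 3-regular on 10 vertices with no triangles and no 4-cycles (girth 5): this is the Petersen graph. Viewing the Petersen graph as the Kneser graph K(5,2) — vertices are 2-subsets of {1,…,5}, edges join disjoint pairs — its automorphisms are exactly the permutations of the 5-element set, so Aut ≅ S_5 of order 120.

120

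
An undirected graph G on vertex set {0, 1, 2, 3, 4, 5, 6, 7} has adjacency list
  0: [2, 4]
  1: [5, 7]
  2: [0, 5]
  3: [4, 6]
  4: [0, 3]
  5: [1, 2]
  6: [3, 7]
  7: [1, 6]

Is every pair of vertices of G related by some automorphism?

Every vertex has degree 2 and the graph is connected, so G is the 8-cycle C_8. The automorphisms of the 8-cycle are exactly the symmetries of a regular 8-gon: the dihedral group D_8, |D_8| = 16. Under this action every vertex can be carried to every other, so G is vertex-transitive.

Yes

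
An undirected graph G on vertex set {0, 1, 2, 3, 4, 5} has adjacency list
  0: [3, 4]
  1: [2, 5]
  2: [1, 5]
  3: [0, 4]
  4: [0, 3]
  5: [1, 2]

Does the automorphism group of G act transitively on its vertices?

Yes

G has two connected components, {0, 3, 4} and {1, 2, 5}; each is 2-regular, so G = C_3 ⊔ C_3. With two isomorphic components, Aut(G) = Aut(C_3) ≀ S_2 = (D_3 × D_3) ⋊ Z_2: permute each cycle by D_3, then optionally swap the two cycles. Order 2·(2·3)² = 72. Under this action every vertex can be carried to every other, so G is vertex-transitive.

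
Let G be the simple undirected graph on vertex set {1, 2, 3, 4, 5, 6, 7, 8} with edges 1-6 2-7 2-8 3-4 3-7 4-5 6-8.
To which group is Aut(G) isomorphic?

Z_2

The degree sequence is [1, 2, 2, 2, 1, 2, 2, 2]; the two degree-1 vertices 1 and 5 are the ends of a path, so G = P_8. A path has exactly one nontrivial symmetry — reversal — giving Aut(G) of order 2.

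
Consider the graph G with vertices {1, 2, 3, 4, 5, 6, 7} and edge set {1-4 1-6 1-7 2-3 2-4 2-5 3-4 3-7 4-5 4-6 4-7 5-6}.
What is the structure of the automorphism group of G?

Vertex 4 is the unique vertex of degree 6; the remaining 6 vertices each have degree 3 and induce a cycle, so G is the wheel on 7 vertices with hub 4. Every automorphism fixes the hub and acts on the rim 6-cycle, so Aut(G) ≅ Aut(C_6) = D_6 of order 12.

the dihedral group of order 12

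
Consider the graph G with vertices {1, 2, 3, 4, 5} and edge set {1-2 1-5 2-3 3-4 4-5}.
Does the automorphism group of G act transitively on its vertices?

G is 2-regular and connected on 5 vertices, i.e. the cycle C_5. C_5 has 5 rotations and 5 reflections, so Aut(C_5) ≅ D_5 of order 10. This group acts transitively on the 5 vertices.

Yes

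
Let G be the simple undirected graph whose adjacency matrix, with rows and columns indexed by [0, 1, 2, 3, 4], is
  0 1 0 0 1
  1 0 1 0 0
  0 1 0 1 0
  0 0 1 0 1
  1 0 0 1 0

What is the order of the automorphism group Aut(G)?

10

G is 2-regular and connected on 5 vertices, i.e. the cycle C_5. C_5 has 5 rotations and 5 reflections, so Aut(C_5) ≅ D_5 of order 10.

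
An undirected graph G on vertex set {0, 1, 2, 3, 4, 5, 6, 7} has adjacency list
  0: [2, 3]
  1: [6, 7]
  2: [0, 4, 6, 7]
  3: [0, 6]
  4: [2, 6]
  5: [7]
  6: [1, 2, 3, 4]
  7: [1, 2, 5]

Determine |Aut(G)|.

1

The degree sequence is [2, 2, 4, 2, 2, 1, 4, 3]. Checking the degree-preserving permutations of the vertex set shows that none except the identity preserves every edge, so Aut(G) is trivial.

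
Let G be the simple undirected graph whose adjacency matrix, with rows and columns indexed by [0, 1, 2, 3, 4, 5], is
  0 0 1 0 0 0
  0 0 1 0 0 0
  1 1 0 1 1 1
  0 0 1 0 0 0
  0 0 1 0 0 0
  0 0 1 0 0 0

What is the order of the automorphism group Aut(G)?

Vertex 2 has degree 5 and every other vertex has degree 1, so G is the star K_{1,5} with centre 2. Any automorphism fixes the centre and permutes the 5 leaves freely, so Aut(G) ≅ S_5 of order 5! = 120.

120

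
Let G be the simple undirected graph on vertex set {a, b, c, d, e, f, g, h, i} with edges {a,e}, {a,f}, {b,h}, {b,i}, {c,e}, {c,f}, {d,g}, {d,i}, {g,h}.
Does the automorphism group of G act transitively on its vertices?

G has two connected components, {b, d, g, h, i} and {a, c, e, f}; each is 2-regular, so G = C_5 ⊔ C_4. The orbit of a under Aut(G) is {a, c, e, f}, which does not contain b, so G is not vertex-transitive.

No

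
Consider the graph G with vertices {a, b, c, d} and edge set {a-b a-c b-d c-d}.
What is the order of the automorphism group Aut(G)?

8

Every vertex has degree 2 and the graph is connected, so G is the 4-cycle C_4. C_4 has 4 rotations and 4 reflections, so Aut(C_4) ≅ D_4 of order 8.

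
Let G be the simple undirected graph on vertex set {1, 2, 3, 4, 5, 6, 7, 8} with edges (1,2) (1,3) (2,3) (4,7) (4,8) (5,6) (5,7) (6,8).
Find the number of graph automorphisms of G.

60

G has two connected components, {4, 5, 6, 7, 8} and {1, 2, 3}; each is 2-regular, so G = C_5 ⊔ C_3. The components are non-isomorphic (different sizes), so Aut(G) = Aut(C_3) × Aut(C_5) = D_3 × D_5 of order 6·10 = 60.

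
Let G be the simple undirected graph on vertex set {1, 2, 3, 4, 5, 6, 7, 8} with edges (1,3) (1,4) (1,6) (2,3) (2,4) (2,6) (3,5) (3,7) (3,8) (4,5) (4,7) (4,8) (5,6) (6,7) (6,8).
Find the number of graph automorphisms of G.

720

The vertices split by degree into {3, 4, 6} (degree 5) and {1, 2, 5, 7, 8} (degree 3); every edge runs between the two parts, so G is the complete bipartite graph K_{3,5}. Automorphisms preserve the bipartition setwise (since the parts differ in size) and act as S_5 × S_3 within it; |Aut| = 720.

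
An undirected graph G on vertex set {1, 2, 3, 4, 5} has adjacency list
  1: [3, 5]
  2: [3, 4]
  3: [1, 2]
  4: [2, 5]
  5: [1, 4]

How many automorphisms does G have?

10

Every vertex has degree 2 and the graph is connected, so G is the 5-cycle C_5. The automorphisms of the 5-cycle are exactly the symmetries of a regular 5-gon: the dihedral group D_5, |D_5| = 10.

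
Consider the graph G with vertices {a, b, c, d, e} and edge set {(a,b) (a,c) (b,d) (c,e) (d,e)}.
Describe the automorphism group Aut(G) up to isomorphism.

Every vertex has degree 2 and the graph is connected, so G is the 5-cycle C_5. C_5 has 5 rotations and 5 reflections, so Aut(C_5) ≅ D_5 of order 10.

the dihedral group of order 10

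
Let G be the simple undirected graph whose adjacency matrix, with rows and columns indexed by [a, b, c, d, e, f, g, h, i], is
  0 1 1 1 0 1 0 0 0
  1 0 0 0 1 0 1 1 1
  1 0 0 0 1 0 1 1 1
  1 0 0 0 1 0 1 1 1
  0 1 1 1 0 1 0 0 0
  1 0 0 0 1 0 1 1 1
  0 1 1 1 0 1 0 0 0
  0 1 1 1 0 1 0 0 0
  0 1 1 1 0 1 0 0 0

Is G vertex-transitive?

Automorphisms preserve degree, but G has vertices of degree 4 and vertices of degree 5; no automorphism maps one to the other, so G is not vertex-transitive.

No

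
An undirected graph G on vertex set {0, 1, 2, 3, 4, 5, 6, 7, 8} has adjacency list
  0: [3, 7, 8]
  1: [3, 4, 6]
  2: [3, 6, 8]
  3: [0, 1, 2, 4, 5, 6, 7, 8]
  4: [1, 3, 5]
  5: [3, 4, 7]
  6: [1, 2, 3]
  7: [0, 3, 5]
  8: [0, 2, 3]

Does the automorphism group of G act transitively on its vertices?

Vertex 3 is the only vertex of degree 8, so every automorphism fixes it; G is not vertex-transitive.

No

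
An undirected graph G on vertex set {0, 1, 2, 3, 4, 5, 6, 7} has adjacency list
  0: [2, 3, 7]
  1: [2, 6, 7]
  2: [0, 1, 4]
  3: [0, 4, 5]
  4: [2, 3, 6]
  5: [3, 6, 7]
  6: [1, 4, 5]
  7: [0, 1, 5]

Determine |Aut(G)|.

G is 3-regular and bipartite on 2^3 = 8 vertices with girth 4; it is the hypercube graph Q_3. The symmetry group of the 3-cube is the hyperoctahedral group B_3 = Z_2 ≀ S_3, of order 2^3·3! = 48.

48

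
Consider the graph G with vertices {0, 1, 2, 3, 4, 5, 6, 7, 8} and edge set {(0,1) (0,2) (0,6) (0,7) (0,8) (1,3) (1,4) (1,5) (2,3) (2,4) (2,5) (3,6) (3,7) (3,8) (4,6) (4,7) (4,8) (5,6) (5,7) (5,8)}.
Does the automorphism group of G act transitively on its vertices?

No

Automorphisms preserve degree, but G has vertices of degree 4 and vertices of degree 5; no automorphism maps one to the other, so G is not vertex-transitive.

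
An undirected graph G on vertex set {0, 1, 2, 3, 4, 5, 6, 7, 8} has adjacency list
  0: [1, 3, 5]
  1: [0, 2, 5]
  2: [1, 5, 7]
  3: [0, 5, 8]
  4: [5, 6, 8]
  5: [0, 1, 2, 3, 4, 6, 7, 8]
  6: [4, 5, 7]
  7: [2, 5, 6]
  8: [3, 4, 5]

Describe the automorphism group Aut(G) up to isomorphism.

D_8

Vertex 5 is the unique vertex of degree 8; the remaining 8 vertices each have degree 3 and induce a cycle, so G is the wheel on 9 vertices with hub 5. Every automorphism fixes the hub and acts on the rim 8-cycle, so Aut(G) ≅ Aut(C_8) = D_8 of order 16.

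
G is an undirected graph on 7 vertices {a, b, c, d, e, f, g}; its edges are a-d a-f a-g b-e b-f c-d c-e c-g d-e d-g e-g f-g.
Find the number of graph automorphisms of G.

Degrees alone do not determine every vertex (e.g. a and c both have degree 3), but their neighbour-degree multisets differ: N(a) has degrees [3, 4, 5] while N(c) has degrees [4, 4, 5]. Repeating this refinement separates all vertices, so the only automorphism is the identity.

1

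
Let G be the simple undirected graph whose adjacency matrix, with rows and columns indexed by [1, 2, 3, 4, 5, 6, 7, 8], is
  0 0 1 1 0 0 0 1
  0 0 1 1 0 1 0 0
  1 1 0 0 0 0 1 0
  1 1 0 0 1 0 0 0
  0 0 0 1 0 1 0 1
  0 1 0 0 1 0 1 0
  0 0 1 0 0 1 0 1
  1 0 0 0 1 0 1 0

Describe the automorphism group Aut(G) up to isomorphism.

Z_2^3 ⋊ S_3

G is 3-regular and bipartite on 2^3 = 8 vertices with girth 4; it is the hypercube graph Q_3. Aut(Q_3) consists of the signed permutations of the 3 coordinate axes: 3! permutations times 2^3 sign flips, so |Aut| = 2^3·3! = 48.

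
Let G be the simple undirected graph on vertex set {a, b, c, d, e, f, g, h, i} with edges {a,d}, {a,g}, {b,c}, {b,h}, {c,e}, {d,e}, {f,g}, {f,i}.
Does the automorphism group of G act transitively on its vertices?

Automorphisms preserve degree, but G has vertices of degree 1 and vertices of degree 2; no automorphism maps one to the other, so G is not vertex-transitive.

No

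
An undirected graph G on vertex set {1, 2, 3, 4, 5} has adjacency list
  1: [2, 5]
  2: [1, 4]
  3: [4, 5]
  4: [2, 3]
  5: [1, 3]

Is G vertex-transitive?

Yes

G is 2-regular and connected on 5 vertices, i.e. the cycle C_5. The automorphisms of the 5-cycle are exactly the symmetries of a regular 5-gon: the dihedral group D_5, |D_5| = 10. This group acts transitively on the 5 vertices.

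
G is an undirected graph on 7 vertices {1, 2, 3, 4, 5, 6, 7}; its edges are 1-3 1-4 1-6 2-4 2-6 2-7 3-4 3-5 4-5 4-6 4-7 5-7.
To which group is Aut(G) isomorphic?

the dihedral group of order 12

Vertex 4 is the unique vertex of degree 6; the remaining 6 vertices each have degree 3 and induce a cycle, so G is the wheel on 7 vertices with hub 4. With the hub fixed, the remaining symmetry is that of the rim cycle C_6, giving the dihedral group D_6.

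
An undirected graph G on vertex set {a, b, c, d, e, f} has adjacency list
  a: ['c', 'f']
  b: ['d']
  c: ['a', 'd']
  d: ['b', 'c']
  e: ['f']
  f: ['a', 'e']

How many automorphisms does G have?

2

The degree sequence is [2, 1, 2, 2, 1, 2]; the two degree-1 vertices b and e are the ends of a path, so G = P_6. The only nontrivial automorphism of a path is the end-to-end reflection, so Aut(G) ≅ Z_2.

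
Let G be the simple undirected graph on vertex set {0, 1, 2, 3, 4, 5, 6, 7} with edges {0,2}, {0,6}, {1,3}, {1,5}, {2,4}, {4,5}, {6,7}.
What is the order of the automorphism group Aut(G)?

2

The degree sequence is [2, 2, 2, 1, 2, 2, 2, 1]; the two degree-1 vertices 3 and 7 are the ends of a path, so G = P_8. The only nontrivial automorphism of a path is the end-to-end reflection, so Aut(G) ≅ Z_2.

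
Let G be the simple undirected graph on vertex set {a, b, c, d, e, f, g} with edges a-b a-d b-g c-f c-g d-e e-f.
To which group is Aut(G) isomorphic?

D_7

Every vertex has degree 2 and the graph is connected, so G is the 7-cycle C_7. C_7 has 7 rotations and 7 reflections, so Aut(C_7) ≅ D_7 of order 14.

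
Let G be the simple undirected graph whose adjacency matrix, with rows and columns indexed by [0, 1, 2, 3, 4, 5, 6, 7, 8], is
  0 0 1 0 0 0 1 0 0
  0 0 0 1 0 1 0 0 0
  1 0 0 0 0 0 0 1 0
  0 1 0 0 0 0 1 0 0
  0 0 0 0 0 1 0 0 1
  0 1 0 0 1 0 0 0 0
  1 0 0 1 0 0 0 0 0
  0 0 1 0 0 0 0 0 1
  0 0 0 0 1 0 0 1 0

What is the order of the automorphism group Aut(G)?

18

Every vertex has degree 2 and the graph is connected, so G is the 9-cycle C_9. The automorphisms of the 9-cycle are exactly the symmetries of a regular 9-gon: the dihedral group D_9, |D_9| = 18.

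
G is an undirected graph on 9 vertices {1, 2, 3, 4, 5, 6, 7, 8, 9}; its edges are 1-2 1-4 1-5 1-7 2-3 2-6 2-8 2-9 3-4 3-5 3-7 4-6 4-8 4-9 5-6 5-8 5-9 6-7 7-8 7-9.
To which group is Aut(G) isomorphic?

S_4 × S_5

The vertices split by degree into {2, 4, 5, 7} (degree 5) and {1, 3, 6, 8, 9} (degree 4); every edge runs between the two parts, so G is the complete bipartite graph K_{4,5}. Automorphisms preserve the bipartition setwise (since the parts differ in size) and act as S_4 × S_5 within it; |Aut| = 2880.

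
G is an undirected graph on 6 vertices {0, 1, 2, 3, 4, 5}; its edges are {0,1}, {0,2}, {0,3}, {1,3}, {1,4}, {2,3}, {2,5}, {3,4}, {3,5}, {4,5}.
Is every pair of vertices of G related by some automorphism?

Vertex 3 is the only vertex of degree 5, so every automorphism fixes it; G is not vertex-transitive.

No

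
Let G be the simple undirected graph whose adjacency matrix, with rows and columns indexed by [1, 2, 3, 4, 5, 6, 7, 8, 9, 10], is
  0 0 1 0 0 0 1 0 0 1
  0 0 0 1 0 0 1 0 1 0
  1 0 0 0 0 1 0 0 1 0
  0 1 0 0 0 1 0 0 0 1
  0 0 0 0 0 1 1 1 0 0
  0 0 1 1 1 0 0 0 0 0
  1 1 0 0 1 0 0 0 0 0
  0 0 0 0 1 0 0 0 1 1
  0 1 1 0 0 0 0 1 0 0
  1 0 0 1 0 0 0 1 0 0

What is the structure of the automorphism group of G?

S_5

G is 3-regular on 10 vertices with no triangles and no 4-cycles (girth 5): this is the Petersen graph. It is a classical fact that the Petersen graph has automorphism group S_5 (order 120), arising from its description as the Kneser graph K(5,2).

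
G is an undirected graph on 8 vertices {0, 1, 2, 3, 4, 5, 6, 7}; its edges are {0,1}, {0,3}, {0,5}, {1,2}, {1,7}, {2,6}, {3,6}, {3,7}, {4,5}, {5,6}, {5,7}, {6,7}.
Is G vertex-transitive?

No

Vertex 2 is the only vertex of degree 2, so every automorphism fixes it; G is not vertex-transitive.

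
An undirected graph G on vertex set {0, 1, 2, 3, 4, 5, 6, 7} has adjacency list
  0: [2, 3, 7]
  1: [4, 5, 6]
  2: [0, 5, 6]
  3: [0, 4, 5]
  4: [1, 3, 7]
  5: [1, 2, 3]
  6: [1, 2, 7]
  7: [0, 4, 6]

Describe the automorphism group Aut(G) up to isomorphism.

the hyperoctahedral group B_3

G is 3-regular and bipartite on 2^3 = 8 vertices with girth 4; it is the hypercube graph Q_3. Aut(Q_3) consists of the signed permutations of the 3 coordinate axes: 3! permutations times 2^3 sign flips, so |Aut| = 2^3·3! = 48.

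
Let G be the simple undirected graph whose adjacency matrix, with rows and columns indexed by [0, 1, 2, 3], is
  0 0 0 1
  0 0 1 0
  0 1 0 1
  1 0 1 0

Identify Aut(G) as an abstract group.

the cyclic group of order 2

The degree sequence is [1, 1, 2, 2]; the two degree-1 vertices 0 and 1 are the ends of a path, so G = P_4. A path has exactly one nontrivial symmetry — reversal — giving Aut(G) of order 2.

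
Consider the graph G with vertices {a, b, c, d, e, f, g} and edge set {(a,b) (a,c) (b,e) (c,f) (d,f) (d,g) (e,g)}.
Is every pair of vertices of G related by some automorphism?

G is 2-regular and connected on 7 vertices, i.e. the cycle C_7. The automorphisms of the 7-cycle are exactly the symmetries of a regular 7-gon: the dihedral group D_7, |D_7| = 14. Under this action every vertex can be carried to every other, so G is vertex-transitive.

Yes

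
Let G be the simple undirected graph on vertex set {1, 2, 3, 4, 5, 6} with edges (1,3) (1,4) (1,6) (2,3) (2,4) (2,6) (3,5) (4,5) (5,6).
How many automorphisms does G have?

72

G is 3-regular and bipartite with parts {3, 4, 6} and {1, 2, 5} (each part is independent and every cross-pair is an edge), so G = K_{3,3}. Aut(K_{3,3}) is the wreath product S_3 ≀ Z_2: permute within each part, then optionally swap the parts; |Aut| = 2·(3!)² = 72.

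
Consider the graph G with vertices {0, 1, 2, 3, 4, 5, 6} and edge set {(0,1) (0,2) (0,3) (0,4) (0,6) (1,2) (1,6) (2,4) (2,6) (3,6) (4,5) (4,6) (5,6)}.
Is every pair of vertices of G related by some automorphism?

Vertex 0 is the only vertex of degree 5, so every automorphism fixes it; G is not vertex-transitive.

No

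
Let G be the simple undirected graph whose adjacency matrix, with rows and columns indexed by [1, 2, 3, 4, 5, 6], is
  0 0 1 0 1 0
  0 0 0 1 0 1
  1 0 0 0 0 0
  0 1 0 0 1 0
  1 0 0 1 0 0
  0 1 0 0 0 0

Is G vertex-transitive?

Automorphisms preserve degree, but G has vertices of degree 1 and vertices of degree 2; no automorphism maps one to the other, so G is not vertex-transitive.

No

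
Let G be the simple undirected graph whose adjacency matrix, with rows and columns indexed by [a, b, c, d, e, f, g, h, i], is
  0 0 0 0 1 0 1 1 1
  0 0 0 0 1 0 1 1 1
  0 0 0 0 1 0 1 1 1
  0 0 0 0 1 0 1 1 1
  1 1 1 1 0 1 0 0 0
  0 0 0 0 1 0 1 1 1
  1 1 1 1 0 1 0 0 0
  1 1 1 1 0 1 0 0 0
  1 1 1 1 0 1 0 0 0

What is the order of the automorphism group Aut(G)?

2880

The vertices split by degree into {e, g, h, i} (degree 5) and {a, b, c, d, f} (degree 4); every edge runs between the two parts, so G is the complete bipartite graph K_{4,5}. Automorphisms preserve the bipartition setwise (since the parts differ in size) and act as S_4 × S_5 within it; |Aut| = 2880.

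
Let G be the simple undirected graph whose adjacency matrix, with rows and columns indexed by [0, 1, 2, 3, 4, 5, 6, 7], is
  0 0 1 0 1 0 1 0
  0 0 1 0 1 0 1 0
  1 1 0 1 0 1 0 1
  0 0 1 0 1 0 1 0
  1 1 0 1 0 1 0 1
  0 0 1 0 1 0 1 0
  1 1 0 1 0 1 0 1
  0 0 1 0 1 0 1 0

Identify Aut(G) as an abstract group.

S_5 × S_3

The vertices split by degree into {2, 4, 6} (degree 5) and {0, 1, 3, 5, 7} (degree 3); every edge runs between the two parts, so G is the complete bipartite graph K_{3,5}. The parts have unequal sizes, so no automorphism swaps them; each part is permuted independently, giving S_5 × S_3 of order 5!·3! = 720.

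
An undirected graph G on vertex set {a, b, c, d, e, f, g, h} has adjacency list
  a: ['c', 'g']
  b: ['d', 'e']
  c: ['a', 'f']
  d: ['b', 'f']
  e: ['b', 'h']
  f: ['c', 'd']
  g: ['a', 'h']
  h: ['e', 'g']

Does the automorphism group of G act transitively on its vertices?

Yes

Every vertex has degree 2 and the graph is connected, so G is the 8-cycle C_8. C_8 has 8 rotations and 8 reflections, so Aut(C_8) ≅ D_8 of order 16. This group acts transitively on the 8 vertices.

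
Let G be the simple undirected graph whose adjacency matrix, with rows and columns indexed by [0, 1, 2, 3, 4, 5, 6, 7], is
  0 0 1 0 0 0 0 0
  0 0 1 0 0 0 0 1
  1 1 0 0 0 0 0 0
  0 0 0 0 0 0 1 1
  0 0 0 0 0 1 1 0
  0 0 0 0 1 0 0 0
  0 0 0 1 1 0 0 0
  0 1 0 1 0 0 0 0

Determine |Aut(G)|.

The degree sequence is [1, 2, 2, 2, 2, 1, 2, 2]; the two degree-1 vertices 0 and 5 are the ends of a path, so G = P_8. The only nontrivial automorphism of a path is the end-to-end reflection, so Aut(G) ≅ Z_2.

2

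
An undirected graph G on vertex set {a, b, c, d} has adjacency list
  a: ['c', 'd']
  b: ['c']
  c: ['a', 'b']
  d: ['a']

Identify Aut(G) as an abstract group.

the cyclic group of order 2

The degree sequence is [2, 1, 2, 1]; the two degree-1 vertices b and d are the ends of a path, so G = P_4. The only nontrivial automorphism of a path is the end-to-end reflection, so Aut(G) ≅ Z_2.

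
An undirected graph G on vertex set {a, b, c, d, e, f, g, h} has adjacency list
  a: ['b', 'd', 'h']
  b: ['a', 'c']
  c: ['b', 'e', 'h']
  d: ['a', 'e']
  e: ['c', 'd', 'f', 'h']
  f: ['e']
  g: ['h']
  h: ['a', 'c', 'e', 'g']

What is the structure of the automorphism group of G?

The degree sequence is [3, 2, 3, 2, 4, 1, 1, 4]. Checking the degree-preserving permutations of the vertex set shows that none except the identity preserves every edge, so Aut(G) is trivial.

the trivial group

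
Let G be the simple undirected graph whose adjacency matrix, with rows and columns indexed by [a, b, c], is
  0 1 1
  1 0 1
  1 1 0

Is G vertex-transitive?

Every vertex has degree 2, so G is the complete graph K_3. Every bijection on the vertex set is an automorphism of K_3; hence Aut(K_3) ≅ S_3, order 6. Under this action every vertex can be carried to every other, so G is vertex-transitive.

Yes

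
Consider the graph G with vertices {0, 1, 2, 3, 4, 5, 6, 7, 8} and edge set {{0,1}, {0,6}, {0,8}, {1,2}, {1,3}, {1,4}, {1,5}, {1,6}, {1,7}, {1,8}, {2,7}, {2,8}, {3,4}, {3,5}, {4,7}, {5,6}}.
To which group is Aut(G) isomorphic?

the dihedral group of order 16

Vertex 1 is the unique vertex of degree 8; the remaining 8 vertices each have degree 3 and induce a cycle, so G is the wheel on 9 vertices with hub 1. With the hub fixed, the remaining symmetry is that of the rim cycle C_8, giving the dihedral group D_8.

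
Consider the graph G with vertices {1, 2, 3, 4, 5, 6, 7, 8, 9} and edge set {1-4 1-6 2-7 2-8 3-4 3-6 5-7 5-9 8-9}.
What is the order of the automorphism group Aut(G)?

80

G has two connected components, {2, 5, 7, 8, 9} and {1, 3, 4, 6}; each is 2-regular, so G = C_5 ⊔ C_4. The components are non-isomorphic (different sizes), so Aut(G) = Aut(C_5) × Aut(C_4) = D_5 × D_4 of order 10·8 = 80.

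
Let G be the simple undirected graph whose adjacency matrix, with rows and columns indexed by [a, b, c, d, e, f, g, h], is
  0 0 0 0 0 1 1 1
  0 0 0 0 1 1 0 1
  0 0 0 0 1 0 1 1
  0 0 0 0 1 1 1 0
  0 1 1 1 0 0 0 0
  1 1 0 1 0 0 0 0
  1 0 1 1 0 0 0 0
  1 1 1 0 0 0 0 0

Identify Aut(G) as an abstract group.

G is 3-regular and bipartite on 2^3 = 8 vertices with girth 4; it is the hypercube graph Q_3. Aut(Q_3) consists of the signed permutations of the 3 coordinate axes: 3! permutations times 2^3 sign flips, so |Aut| = 2^3·3! = 48.

Z_2^3 ⋊ S_3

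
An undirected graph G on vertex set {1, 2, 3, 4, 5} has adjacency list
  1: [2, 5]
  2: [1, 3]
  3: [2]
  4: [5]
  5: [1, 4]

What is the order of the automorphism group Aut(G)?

The degree sequence is [2, 2, 1, 1, 2]; the two degree-1 vertices 3 and 4 are the ends of a path, so G = P_5. The only nontrivial automorphism of a path is the end-to-end reflection, so Aut(G) ≅ Z_2.

2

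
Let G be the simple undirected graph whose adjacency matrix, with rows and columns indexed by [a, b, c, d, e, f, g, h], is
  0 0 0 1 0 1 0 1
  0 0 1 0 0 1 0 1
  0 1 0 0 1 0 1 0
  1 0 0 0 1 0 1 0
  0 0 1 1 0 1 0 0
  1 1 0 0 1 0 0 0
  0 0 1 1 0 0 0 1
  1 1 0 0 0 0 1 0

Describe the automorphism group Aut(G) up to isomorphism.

the hyperoctahedral group B_3

G is 3-regular and bipartite on 2^3 = 8 vertices with girth 4; it is the hypercube graph Q_3. Aut(Q_3) consists of the signed permutations of the 3 coordinate axes: 3! permutations times 2^3 sign flips, so |Aut| = 2^3·3! = 48.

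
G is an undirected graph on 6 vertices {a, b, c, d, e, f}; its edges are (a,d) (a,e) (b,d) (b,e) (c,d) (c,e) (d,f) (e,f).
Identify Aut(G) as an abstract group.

S_4 × S_2

The vertices split by degree into {d, e} (degree 4) and {a, b, c, f} (degree 2); every edge runs between the two parts, so G is the complete bipartite graph K_{2,4}. Automorphisms preserve the bipartition setwise (since the parts differ in size) and act as S_4 × S_2 within it; |Aut| = 48.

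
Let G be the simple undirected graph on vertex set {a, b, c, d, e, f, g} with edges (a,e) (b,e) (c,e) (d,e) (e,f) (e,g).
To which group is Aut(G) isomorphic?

the symmetric group on 6 letters

Vertex e has degree 6 and every other vertex has degree 1, so G is the star K_{1,6} with centre e. The 6 leaves are pairwise interchangeable while the centre is fixed, giving Aut(G) = S_6.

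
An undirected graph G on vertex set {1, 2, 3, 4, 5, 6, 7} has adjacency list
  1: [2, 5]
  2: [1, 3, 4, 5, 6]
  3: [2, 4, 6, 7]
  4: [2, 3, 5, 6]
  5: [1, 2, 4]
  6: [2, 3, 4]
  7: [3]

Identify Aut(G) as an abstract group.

{e}

Degrees alone do not determine every vertex (e.g. 3 and 4 both have degree 4), but their neighbour-degree multisets differ: N(3) has degrees [1, 3, 4, 5] while N(4) has degrees [3, 3, 4, 5]. Repeating this refinement separates all vertices, so the only automorphism is the identity.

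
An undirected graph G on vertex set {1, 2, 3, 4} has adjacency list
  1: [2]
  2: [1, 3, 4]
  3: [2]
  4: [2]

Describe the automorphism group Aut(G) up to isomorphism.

Vertex 2 has degree 3 and every other vertex has degree 1, so G is the star K_{1,3} with centre 2. The 3 leaves are pairwise interchangeable while the centre is fixed, giving Aut(G) = S_3.

S_3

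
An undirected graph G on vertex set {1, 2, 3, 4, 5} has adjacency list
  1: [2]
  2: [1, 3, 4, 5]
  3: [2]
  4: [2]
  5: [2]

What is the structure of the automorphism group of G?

S_4

Vertex 2 has degree 4 and every other vertex has degree 1, so G is the star K_{1,4} with centre 2. The 4 leaves are pairwise interchangeable while the centre is fixed, giving Aut(G) = S_4.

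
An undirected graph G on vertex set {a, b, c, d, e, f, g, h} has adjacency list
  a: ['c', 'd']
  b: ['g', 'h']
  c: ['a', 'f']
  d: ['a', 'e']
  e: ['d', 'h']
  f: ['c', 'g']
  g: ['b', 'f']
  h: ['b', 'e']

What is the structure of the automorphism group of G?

D_8

Every vertex has degree 2 and the graph is connected, so G is the 8-cycle C_8. C_8 has 8 rotations and 8 reflections, so Aut(C_8) ≅ D_8 of order 16.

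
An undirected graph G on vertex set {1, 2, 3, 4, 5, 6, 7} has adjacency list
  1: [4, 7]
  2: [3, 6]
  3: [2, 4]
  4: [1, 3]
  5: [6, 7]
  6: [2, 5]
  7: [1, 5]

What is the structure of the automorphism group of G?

G is 2-regular and connected on 7 vertices, i.e. the cycle C_7. The automorphisms of the 7-cycle are exactly the symmetries of a regular 7-gon: the dihedral group D_7, |D_7| = 14.

the dihedral group of order 14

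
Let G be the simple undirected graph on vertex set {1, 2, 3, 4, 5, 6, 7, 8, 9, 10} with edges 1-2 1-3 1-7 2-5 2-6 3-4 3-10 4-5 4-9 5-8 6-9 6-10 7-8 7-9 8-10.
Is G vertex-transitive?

Yes

G is 3-regular on 10 vertices with no triangles and no 4-cycles (girth 5): this is the Petersen graph. Viewing the Petersen graph as the Kneser graph K(5,2) — vertices are 2-subsets of {1,…,5}, edges join disjoint pairs — its automorphisms are exactly the permutations of the 5-element set, so Aut ≅ S_5 of order 120. This group acts transitively on the 10 vertices.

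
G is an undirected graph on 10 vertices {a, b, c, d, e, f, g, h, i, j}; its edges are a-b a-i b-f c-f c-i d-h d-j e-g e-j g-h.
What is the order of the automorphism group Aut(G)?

G has two connected components, {a, b, c, f, i} and {d, e, g, h, j}; each is 2-regular, so G = C_5 ⊔ C_5. Aut of a disjoint union of two copies of C_5 is the wreath product D_5 ≀ Z_2, of order 2·10² = 200.

200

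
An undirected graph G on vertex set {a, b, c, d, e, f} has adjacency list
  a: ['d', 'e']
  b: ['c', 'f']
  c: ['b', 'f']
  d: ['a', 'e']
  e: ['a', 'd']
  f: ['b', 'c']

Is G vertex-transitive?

G has two connected components, {b, c, f} and {a, d, e}; each is 2-regular, so G = C_3 ⊔ C_3. Aut of a disjoint union of two copies of C_3 is the wreath product D_3 ≀ Z_2, of order 2·6² = 72. Under this action every vertex can be carried to every other, so G is vertex-transitive.

Yes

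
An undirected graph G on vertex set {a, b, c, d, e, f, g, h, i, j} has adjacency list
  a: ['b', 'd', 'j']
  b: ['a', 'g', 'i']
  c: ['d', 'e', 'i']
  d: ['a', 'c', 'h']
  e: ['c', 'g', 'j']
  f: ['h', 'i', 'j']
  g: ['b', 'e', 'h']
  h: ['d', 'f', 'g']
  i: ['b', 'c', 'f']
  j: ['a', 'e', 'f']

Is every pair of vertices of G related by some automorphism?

Yes

G is 3-regular on 10 vertices with no triangles and no 4-cycles (girth 5): this is the Petersen graph. Viewing the Petersen graph as the Kneser graph K(5,2) — vertices are 2-subsets of {1,…,5}, edges join disjoint pairs — its automorphisms are exactly the permutations of the 5-element set, so Aut ≅ S_5 of order 120. Under this action every vertex can be carried to every other, so G is vertex-transitive.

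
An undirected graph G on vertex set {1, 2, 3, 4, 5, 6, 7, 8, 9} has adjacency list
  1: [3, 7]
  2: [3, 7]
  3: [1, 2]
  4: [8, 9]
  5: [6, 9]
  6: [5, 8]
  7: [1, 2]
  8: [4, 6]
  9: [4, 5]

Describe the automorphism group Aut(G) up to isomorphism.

G has two connected components, {4, 5, 6, 8, 9} and {1, 2, 3, 7}; each is 2-regular, so G = C_5 ⊔ C_4. The components are non-isomorphic (different sizes), so Aut(G) = Aut(C_4) × Aut(C_5) = D_4 × D_5 of order 8·10 = 80.

D_4 × D_5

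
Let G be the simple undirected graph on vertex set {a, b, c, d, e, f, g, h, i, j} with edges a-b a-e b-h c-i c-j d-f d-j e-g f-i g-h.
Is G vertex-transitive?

G has two connected components, {c, d, f, i, j} and {a, b, e, g, h}; each is 2-regular, so G = C_5 ⊔ C_5. Aut of a disjoint union of two copies of C_5 is the wreath product D_5 ≀ Z_2, of order 2·10² = 200. Under this action every vertex can be carried to every other, so G is vertex-transitive.

Yes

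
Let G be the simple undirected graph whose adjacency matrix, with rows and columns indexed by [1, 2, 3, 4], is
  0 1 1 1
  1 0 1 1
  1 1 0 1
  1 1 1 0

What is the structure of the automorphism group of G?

Every vertex has degree 3, so G is the complete graph K_4. Any permutation of the 4 vertices preserves K_4, so Aut(K_4) = S_4 of order 4! = 24.

the symmetric group on 4 letters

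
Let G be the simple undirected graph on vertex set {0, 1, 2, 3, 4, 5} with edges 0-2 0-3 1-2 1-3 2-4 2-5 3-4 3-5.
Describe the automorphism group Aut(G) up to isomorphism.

The vertices split by degree into {2, 3} (degree 4) and {0, 1, 4, 5} (degree 2); every edge runs between the two parts, so G is the complete bipartite graph K_{2,4}. The parts have unequal sizes, so no automorphism swaps them; each part is permuted independently, giving S_4 × S_2 of order 4!·2! = 48.

S_4 × S_2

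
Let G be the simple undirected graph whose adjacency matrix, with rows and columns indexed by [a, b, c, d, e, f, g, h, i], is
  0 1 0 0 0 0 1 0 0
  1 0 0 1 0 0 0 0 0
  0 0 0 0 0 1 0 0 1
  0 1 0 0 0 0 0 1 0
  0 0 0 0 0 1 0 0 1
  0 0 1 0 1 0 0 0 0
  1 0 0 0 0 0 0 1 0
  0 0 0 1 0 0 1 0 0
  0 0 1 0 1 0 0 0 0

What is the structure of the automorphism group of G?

G has two connected components, {a, b, d, g, h} and {c, e, f, i}; each is 2-regular, so G = C_5 ⊔ C_4. No automorphism exchanges components of different sizes, hence Aut(G) is the direct product D_4 × D_5, order 80.

D_4 × D_5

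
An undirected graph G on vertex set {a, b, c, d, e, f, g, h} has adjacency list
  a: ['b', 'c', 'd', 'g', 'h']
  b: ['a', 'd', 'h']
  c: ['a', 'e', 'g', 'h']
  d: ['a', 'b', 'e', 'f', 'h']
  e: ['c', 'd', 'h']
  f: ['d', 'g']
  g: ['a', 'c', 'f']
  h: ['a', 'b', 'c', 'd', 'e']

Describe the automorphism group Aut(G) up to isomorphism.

{e}

The degree sequence is [5, 3, 4, 5, 3, 2, 3, 5]. Checking the degree-preserving permutations of the vertex set shows that none except the identity preserves every edge, so Aut(G) is trivial.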